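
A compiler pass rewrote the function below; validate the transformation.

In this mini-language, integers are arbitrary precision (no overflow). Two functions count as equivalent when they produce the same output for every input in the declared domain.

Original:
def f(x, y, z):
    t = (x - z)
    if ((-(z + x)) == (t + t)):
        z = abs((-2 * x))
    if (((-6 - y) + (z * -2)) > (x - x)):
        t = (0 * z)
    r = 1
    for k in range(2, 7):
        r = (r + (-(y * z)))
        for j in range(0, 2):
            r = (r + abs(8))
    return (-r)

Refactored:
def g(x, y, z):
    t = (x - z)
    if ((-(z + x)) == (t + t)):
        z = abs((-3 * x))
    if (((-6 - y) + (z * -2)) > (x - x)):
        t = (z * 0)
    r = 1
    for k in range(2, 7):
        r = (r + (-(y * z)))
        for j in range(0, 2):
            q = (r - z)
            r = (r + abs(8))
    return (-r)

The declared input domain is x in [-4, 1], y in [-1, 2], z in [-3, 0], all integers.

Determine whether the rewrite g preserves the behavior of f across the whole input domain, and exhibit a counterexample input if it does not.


The rewrite breaks on x=-1, y=-1, z=-3, where the results are -91 and -96.
f: t = 2; ((-(z + x)) == (t + t)) -> true; z = 2; (((-6 - y) + (z * -2)) > (x - x)) -> false; r = 1; [k=2]; r = 3; [j=0]; r = 11; [j=1]; r = 19; [k=3]; r = 21; [j=0]; r = 29; [j=1]; r = 37; [k=4]; r = 39; [j=0]; r = 47; [j=1]; r = 55; [k=5]; r = 57; [j=0]; r = 65; [j=1]; r = 73; [k=6]; r = 75; [j=0]; r = 83; [j=1]; r = 91; return -91
g: t = 2; ((-(z + x)) == (t + t)) -> true; z = 3; (((-6 - y) + (z * -2)) > (x - x)) -> false; r = 1; [k=2]; r = 4; [j=0]; q = 1; r = 12; [j=1]; q = 9; r = 20; [k=3]; r = 23; [j=0]; q = 20; r = 31; [j=1]; q = 28; r = 39; [k=4]; r = 42; [j=0]; q = 39; r = 50; [j=1]; q = 47; r = 58; [k=5]; r = 61; [j=0]; q = 58; r = 69; [j=1]; q = 66; r = 77; [k=6]; r = 80; [j=0]; q = 77; r = 88; [j=1]; q = 85; r = 96; return -96
verdict: not equivalent; witness: x=-1, y=-1, z=-3


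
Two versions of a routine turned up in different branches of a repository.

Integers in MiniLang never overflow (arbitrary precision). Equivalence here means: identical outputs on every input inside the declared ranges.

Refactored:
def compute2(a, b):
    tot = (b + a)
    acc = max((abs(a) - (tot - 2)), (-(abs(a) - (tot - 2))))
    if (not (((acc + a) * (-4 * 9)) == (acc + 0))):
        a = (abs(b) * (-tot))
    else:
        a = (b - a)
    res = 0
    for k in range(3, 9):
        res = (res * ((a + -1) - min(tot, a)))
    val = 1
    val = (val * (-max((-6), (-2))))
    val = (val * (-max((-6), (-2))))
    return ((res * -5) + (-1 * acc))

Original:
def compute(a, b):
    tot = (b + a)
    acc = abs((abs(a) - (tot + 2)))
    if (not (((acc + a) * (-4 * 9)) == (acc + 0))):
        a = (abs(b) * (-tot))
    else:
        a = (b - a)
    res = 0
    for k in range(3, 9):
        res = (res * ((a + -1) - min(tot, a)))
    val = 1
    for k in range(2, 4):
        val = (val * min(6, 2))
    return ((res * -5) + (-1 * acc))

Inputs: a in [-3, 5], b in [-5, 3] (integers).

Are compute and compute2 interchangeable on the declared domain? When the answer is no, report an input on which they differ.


Consider the input a=-3, b=-5.
compute: tot becomes -8; next acc becomes 9; next (not (((acc + a) * (-4 * 9)) == (acc + 0))) evaluates to true; next a becomes 40; next res becomes 0; next at k=3:; next res becomes 0; next at k=4:; next res becomes 0; next at k=5:; next res becomes 0; next at k=6:; next res becomes 0; next at k=7:; next res becomes 0; next at k=8:; next res becomes 0; next val becomes 1; next at k=2:; next val becomes 2; next at k=3:; next val becomes 4; next final value -9
compute2: tot becomes -8; next acc becomes 13; next (not (((acc + a) * (-4 * 9)) == (acc + 0))) evaluates to true; next a becomes 40; next res becomes 0; next at k=3:; next res becomes 0; next at k=4:; next res becomes 0; next at k=5:; next res becomes 0; next at k=6:; next res becomes 0; next at k=7:; next res becomes 0; next at k=8:; next res becomes 0; next val becomes 1; next val becomes 2; next val becomes 4; next final value -13
-9 vs -13 — the two versions disagree here.
verdict: not equivalent; witness: a=-3, b=-5


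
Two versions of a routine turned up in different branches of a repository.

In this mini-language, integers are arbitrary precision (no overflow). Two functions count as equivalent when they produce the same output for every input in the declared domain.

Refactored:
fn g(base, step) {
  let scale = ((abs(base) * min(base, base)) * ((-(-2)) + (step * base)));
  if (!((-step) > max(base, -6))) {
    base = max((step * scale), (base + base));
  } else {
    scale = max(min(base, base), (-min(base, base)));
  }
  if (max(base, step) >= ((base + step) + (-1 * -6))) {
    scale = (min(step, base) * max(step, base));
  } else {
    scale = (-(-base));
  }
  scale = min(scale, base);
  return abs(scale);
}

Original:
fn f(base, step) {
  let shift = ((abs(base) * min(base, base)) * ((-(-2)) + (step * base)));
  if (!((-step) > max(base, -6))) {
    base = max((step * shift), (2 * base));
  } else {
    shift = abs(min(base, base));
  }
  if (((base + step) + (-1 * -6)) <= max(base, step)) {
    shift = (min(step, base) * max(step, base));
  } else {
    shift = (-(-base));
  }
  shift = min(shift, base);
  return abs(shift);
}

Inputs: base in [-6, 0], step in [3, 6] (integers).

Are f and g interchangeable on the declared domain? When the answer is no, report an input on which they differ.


Side by side, the visible changes include: comparison usage differs; and local variable names differ; and min/max/abs usage differs; and constant usage differs; and arithmetic usage differs.
As a probe, take base=0, step=5: f runs shift becomes 0; next (!((-step) > max(base, -6))) evaluates to true; next base becomes 0; next (((base + step) + (-1 * -6)) <= max(base, step)) evaluates to false; next shift becomes 0; next shift becomes 0; next final value 0; g runs scale becomes 0; next (!((-step) > max(base, -6))) evaluates to true; next base becomes 0; next (max(base, step) >= ((base + step) + (-1 * -6))) evaluates to false; next scale becomes 0; next scale becomes 0; next final value 0; both end at 0.
An exhaustive pass over the 28 declared inputs shows identical outputs.
verdict: equivalent


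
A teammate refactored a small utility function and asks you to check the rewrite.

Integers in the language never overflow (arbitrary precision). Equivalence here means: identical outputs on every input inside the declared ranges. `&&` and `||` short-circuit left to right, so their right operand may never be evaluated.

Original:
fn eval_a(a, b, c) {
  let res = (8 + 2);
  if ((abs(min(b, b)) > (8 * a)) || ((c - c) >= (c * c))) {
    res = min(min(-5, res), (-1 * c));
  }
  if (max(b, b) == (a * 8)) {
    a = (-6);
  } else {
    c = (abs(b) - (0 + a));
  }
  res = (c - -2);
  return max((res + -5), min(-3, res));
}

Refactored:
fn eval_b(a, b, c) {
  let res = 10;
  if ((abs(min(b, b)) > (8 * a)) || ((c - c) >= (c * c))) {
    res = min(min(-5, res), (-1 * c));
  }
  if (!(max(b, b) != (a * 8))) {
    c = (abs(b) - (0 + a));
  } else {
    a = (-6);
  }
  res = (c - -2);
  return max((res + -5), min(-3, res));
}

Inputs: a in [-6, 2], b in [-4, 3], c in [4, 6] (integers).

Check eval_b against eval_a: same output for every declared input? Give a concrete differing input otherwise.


Consider the input a=-6, b=-4, c=4.
eval_a: res = 10; ((abs(min(b, b)) > (8 * a)) || ((c - c) >= (c * c))) -> true; res = -5; (max(b, b) == (a * 8)) -> false; c = 10; res = 12; return 7
eval_b: res = 10; ((abs(min(b, b)) > (8 * a)) || ((c - c) >= (c * c))) -> true; res = -5; (!(max(b, b) != (a * 8))) -> false; a = -6; res = 6; return 1
7 and 1 differ, so these are not the same function on this domain.
verdict: not equivalent; witness: a=-6, b=-4, c=4


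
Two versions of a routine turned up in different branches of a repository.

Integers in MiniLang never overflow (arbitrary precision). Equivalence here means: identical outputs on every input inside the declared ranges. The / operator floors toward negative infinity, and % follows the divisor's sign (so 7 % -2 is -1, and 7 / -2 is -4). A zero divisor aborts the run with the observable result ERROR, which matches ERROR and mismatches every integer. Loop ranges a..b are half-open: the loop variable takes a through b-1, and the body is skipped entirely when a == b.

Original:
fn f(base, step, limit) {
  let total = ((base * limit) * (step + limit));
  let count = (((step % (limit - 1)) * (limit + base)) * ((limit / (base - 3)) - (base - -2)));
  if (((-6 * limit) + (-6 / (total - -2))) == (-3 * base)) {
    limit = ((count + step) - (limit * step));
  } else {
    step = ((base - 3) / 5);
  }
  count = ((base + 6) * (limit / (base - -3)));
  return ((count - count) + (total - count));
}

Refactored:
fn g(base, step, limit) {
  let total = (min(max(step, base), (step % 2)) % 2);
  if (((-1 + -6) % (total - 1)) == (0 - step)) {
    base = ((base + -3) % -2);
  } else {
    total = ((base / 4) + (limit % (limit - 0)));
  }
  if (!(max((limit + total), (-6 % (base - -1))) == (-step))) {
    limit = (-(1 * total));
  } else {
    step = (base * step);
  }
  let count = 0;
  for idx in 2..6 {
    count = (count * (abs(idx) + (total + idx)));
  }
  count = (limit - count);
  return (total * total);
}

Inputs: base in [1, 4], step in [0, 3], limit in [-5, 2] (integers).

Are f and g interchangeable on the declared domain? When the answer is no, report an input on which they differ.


Evaluate both at base=1, step=0, limit=-5.
f: total=25, then count=0, then (((-6 * limit) + (-6 / (total - -2))) == (-3 * base)) is false, then step=-1, then count=-14, then returns 39
g: total=0, then (((-1 + -6) % (total - 1)) == (0 - step)) is true, then base=0, then (!(max((limit + total), (-6 % (base - -1))) == (-step))) is false, then step=0, then count=0, then (idx=2), then count=0, then (idx=3), then count=0, then (idx=4), then count=0, then (idx=5), then count=0, then count=-5, then returns 0
39 and 0 differ, so these are not the same function on this domain.
verdict: not equivalent; witness: base=1, step=0, limit=-5


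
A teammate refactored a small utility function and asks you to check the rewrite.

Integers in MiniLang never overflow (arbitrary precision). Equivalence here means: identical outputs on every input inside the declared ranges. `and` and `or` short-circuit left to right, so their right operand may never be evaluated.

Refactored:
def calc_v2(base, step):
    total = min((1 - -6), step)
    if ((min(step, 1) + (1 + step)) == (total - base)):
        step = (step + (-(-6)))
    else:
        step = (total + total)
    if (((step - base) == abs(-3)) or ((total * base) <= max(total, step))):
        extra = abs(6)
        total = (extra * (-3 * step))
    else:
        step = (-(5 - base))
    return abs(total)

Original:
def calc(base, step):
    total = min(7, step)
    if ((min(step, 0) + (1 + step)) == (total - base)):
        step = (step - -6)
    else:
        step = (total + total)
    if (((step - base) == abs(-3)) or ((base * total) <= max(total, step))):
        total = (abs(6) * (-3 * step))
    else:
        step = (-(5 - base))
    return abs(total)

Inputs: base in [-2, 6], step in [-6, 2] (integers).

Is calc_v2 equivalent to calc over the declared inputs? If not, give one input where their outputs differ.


Consider the input base=-2, step=1.
calc: total=1, then ((min(step, 0) + (1 + step)) == (total - base)) is false, then step=2, then (((step - base) == abs(-3)) or ((base * total) <= max(total, step))) is true, then total=-36, then returns 36
calc_v2: total=1, then ((min(step, 1) + (1 + step)) == (total - base)) is true, then step=7, then (((step - base) == abs(-3)) or ((total * base) <= max(total, step))) is true, then extra=6, then total=-126, then returns 126
36 != 126, so the rewrite changes behavior.
verdict: not equivalent; witness: base=-2, step=1


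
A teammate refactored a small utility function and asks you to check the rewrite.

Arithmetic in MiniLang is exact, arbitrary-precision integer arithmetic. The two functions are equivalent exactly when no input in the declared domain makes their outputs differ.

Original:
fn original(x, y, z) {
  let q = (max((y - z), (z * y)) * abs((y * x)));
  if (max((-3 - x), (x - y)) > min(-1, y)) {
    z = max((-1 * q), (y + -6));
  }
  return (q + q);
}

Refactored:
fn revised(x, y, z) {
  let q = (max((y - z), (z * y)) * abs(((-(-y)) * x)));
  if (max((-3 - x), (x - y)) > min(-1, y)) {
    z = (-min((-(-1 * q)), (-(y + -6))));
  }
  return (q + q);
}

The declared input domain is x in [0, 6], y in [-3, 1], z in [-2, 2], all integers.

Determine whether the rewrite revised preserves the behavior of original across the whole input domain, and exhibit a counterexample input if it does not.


The two are interchangeable: min/max/abs usage differs, and every declared input agrees.
Tracing x=0, y=-1, z=2: original: q = 0; (max((-3 - x), (x - y)) > min(-1, y)) -> true; z = 0; return 0 | revised: q = 0; (max((-3 - x), (x - y)) > min(-1, y)) -> true; z = 0; return 0 — matching result 0.
Sweeping the whole domain (175 inputs) finds no disagreement.
verdict: equivalent


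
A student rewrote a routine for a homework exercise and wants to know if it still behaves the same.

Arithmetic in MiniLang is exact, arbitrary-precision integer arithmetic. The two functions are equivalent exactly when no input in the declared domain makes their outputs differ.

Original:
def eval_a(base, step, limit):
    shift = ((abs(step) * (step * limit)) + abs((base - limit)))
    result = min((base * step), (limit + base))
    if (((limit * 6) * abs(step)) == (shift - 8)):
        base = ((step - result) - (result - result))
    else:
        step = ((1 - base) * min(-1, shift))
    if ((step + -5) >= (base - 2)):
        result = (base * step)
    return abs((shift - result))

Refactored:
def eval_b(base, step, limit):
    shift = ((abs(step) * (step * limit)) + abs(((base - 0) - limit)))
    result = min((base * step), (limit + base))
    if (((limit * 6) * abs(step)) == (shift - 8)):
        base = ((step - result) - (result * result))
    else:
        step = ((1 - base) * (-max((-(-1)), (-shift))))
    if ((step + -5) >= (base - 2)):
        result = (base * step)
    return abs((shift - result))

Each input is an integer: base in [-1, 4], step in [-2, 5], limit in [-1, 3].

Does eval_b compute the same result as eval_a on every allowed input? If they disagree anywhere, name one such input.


These are not equivalent — on base=-1, step=4, limit=-1 the outputs split (12 vs 16).
eval_a: shift := -16 | result := -4 | (((limit * 6) * abs(step)) == (shift - 8)): true | base := 8 | ((step + -5) >= (base - 2)): false | result 12
eval_b: shift := -16 | result := -4 | (((limit * 6) * abs(step)) == (shift - 8)): true | base := -8 | ((step + -5) >= (base - 2)): true | result := -32 | result 16
verdict: not equivalent; witness: base=-1, step=4, limit=-1


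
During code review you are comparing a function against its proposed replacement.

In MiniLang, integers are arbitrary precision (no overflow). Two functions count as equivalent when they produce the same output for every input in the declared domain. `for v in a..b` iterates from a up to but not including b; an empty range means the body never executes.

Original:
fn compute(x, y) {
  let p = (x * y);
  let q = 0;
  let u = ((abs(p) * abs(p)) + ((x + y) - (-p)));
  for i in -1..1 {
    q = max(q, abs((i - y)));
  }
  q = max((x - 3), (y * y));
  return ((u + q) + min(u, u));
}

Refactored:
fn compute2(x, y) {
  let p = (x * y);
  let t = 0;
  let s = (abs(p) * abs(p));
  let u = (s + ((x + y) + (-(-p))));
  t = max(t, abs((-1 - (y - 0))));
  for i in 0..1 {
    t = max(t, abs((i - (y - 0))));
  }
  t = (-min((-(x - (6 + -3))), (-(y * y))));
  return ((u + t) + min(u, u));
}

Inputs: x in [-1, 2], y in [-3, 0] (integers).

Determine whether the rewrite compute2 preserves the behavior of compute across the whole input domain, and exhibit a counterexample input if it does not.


This is a faithful refactor — constant usage differs, statement counts differ, loop structure differs, min/max/abs usage differs, arithmetic usage differs, local variable names differ, but the computed results match everywhere.
Tracing x=-1, y=-3: compute: p becomes 3; next q becomes 0; next u becomes 8; next at i=-1:; next q becomes 2; next at i=0:; next q becomes 3; next q becomes 9; next final value 25 | compute2: p becomes 3; next t becomes 0; next s becomes 9; next u becomes 8; next t becomes 2; next at i=0:; next t becomes 3; next t becomes 9; next final value 25 — matching result 25.
Sweeping the whole domain (16 inputs) finds no disagreement.
verdict: equivalent


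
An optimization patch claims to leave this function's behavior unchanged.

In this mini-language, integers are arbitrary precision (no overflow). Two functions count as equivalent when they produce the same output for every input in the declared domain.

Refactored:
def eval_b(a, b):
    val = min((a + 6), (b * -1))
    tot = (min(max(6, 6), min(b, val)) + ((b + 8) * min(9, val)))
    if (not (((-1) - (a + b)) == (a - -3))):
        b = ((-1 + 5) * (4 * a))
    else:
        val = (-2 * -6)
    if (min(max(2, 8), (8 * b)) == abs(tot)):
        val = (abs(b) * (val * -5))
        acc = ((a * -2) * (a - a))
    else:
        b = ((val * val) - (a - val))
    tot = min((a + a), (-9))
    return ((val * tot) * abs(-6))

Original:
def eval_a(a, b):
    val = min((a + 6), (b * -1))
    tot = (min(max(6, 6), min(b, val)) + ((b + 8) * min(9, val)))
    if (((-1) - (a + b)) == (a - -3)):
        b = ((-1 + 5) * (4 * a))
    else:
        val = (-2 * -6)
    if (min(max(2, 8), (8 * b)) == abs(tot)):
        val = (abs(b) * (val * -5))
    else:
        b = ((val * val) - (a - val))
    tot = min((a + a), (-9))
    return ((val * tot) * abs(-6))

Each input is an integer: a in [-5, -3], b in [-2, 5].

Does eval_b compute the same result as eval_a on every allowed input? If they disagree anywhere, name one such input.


Take a=-5, b=-2.
eval_a: val := 1 | tot := 4 | (((-1) - (a + b)) == (a - -3)): false | val := 12 | (min(max(2, 8), (8 * b)) == abs(tot)): false | b := 161 | tot := -10 | result -720
eval_b: val := 1 | tot := 4 | (not (((-1) - (a + b)) == (a - -3))): true | b := -80 | (min(max(2, 8), (8 * b)) == abs(tot)): false | b := 7 | tot := -10 | result -60
-720 vs -60 — the two versions disagree here.
verdict: not equivalent; witness: a=-5, b=-2


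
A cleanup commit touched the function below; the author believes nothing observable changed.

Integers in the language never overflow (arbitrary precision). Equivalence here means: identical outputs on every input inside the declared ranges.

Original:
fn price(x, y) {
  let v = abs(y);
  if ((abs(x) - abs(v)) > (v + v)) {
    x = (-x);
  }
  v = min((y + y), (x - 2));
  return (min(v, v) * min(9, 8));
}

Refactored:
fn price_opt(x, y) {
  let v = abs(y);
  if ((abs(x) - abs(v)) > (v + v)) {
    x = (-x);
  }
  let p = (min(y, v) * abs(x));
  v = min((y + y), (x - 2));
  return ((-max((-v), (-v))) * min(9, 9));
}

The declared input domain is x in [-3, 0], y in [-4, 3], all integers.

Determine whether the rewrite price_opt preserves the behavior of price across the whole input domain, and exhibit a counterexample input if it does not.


The rewrite breaks on x=-3, y=-4, where the results are -64 and -72.
price: v := 4 | ((abs(x) - abs(v)) > (v + v)): false | v := -8 | result -64
price_opt: v := 4 | ((abs(x) - abs(v)) > (v + v)): false | p := -12 | v := -8 | result -72
verdict: not equivalent; witness: x=-3, y=-4


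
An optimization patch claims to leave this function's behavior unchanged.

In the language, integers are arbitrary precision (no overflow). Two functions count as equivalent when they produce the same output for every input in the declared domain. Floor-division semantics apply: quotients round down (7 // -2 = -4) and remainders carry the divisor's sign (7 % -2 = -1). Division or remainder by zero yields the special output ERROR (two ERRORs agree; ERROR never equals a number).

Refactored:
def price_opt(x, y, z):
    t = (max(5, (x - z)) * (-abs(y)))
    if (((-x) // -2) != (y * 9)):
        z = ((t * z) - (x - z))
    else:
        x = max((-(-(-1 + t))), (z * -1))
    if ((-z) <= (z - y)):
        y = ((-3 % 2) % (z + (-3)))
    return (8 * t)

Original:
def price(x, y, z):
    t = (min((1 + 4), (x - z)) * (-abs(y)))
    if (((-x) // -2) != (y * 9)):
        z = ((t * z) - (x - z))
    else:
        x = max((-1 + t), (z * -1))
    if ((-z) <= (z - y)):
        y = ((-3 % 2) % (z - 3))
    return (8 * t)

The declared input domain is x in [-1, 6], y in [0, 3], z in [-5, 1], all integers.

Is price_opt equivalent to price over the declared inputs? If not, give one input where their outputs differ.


Evaluate both at x=-1, y=1, z=-5.
price: t=-4, then (((-x) // -2) != (y * 9)) is true, then z=16, then ((-z) <= (z - y)) is true, then y=1, then returns -32
price_opt: t=-5, then (((-x) // -2) != (y * 9)) is true, then z=21, then ((-z) <= (z - y)) is true, then y=1, then returns -40
-32 vs -40 — the two versions disagree here.
verdict: not equivalent; witness: x=-1, y=1, z=-5


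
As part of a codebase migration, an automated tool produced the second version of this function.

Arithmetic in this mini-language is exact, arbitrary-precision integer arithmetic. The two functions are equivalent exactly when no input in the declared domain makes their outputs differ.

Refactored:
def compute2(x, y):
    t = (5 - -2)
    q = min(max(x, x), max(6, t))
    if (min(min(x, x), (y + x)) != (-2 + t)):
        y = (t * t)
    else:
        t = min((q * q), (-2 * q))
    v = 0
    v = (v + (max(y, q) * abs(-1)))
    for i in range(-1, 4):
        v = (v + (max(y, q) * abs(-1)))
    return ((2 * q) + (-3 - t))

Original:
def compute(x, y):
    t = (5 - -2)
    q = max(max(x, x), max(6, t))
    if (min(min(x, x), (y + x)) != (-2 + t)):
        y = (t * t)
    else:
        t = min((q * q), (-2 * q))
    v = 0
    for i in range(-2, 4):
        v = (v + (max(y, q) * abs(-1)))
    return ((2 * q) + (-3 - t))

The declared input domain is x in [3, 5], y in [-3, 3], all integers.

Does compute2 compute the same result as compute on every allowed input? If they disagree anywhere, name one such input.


On input x=3, y=-3, compute returns 4 while compute2 returns -4.
verdict: not equivalent; witness: x=3, y=-3


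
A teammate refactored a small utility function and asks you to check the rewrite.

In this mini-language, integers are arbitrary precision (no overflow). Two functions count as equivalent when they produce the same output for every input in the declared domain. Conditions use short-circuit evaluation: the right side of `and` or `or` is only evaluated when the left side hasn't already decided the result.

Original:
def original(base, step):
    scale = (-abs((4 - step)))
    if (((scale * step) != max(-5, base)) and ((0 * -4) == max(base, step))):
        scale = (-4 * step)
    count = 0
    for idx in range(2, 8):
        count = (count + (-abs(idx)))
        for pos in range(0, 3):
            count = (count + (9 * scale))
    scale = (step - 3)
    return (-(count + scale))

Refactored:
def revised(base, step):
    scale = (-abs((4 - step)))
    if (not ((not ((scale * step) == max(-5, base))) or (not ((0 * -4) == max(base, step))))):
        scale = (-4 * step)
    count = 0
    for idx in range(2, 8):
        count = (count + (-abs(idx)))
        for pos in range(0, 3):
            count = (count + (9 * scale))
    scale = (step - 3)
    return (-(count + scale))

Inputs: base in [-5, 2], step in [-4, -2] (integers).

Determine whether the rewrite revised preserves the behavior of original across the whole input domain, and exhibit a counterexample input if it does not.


Evaluate both at base=0, step=-4.
original: scale = -8; (((scale * step) != max(-5, base)) and ((0 * -4) == max(base, step))) -> true; scale = 16; count = 0; [idx=2]; count = -2; [pos=0]; count = 142; [pos=1]; count = 286; [pos=2]; count = 430; [idx=3]; count = 427; [pos=0]; count = 571; [pos=1]; count = 715; [pos=2]; count = 859; [idx=4]; count = 855; [pos=0]; count = 999; [pos=1]; count = 1143; [pos=2]; count = 1287; [idx=5]; count = 1282; [pos=0]; count = 1426; [pos=1]; count = 1570; [pos=2]; count = 1714; [idx=6]; count = 1708; [pos=0]; count = 1852; [pos=1]; count = 1996; [pos=2]; count = 2140; [idx=7]; count = 2133; [pos=0]; count = 2277; [pos=1]; count = 2421; [pos=2]; count = 2565; scale = -7; return -2558
revised: scale = -8; (not ((not ((scale * step) == max(-5, base))) or (not ((0 * -4) == max(base, step))))) -> false; count = 0; [idx=2]; count = -2; [pos=0]; count = -74; [pos=1]; count = -146; [pos=2]; count = -218; [idx=3]; count = -221; [pos=0]; count = -293; [pos=1]; count = -365; [pos=2]; count = -437; [idx=4]; count = -441; [pos=0]; count = -513; [pos=1]; count = -585; [pos=2]; count = -657; [idx=5]; count = -662; [pos=0]; count = -734; [pos=1]; count = -806; [pos=2]; count = -878; [idx=6]; count = -884; [pos=0]; count = -956; [pos=1]; count = -1028; [pos=2]; count = -1100; [idx=7]; count = -1107; [pos=0]; count = -1179; [pos=1]; count = -1251; [pos=2]; count = -1323; scale = -7; return 1330
-2558 against 1330: the behavior changed.
verdict: not equivalent; witness: base=0, step=-4


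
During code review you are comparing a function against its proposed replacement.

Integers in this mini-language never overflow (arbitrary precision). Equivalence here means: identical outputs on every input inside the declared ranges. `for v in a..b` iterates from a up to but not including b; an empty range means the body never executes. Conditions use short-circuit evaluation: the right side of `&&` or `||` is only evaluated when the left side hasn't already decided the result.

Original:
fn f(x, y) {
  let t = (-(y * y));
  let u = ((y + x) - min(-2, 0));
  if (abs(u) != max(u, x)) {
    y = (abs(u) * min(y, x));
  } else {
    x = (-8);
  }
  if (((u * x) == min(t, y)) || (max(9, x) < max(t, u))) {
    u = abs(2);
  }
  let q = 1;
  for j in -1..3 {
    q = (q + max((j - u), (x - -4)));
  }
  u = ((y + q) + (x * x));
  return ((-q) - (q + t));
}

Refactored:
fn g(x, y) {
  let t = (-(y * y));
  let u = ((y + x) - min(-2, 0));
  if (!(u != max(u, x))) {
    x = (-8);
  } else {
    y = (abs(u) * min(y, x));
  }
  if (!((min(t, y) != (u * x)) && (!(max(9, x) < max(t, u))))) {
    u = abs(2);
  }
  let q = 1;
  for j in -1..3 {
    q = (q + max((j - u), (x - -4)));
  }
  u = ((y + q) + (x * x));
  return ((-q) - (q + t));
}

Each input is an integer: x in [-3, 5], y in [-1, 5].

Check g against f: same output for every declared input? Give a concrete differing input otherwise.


Input x=-3, y=0: -16 from f versus -14 from g.
verdict: not equivalent; witness: x=-3, y=0


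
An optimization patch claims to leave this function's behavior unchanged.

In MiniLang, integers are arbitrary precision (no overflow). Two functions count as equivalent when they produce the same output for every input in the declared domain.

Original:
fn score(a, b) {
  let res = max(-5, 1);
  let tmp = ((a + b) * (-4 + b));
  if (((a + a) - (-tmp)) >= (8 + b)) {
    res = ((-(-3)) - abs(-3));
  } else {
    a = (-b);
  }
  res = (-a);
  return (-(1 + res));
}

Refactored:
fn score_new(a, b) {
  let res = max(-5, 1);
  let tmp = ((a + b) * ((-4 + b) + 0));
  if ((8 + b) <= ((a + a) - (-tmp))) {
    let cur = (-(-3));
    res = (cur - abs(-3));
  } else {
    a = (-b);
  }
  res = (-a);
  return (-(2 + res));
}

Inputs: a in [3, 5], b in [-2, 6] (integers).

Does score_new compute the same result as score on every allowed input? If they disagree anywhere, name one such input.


There is a counterexample at a=3, b=-2: 1 on one side, 0 on the other.
score: res = 1; tmp = -6; (((a + a) - (-tmp)) >= (8 + b)) -> false; a = 2; res = -2; return 1
score_new: res = 1; tmp = -6; ((8 + b) <= ((a + a) - (-tmp))) -> false; a = 2; res = -2; return 0
verdict: not equivalent; witness: a=3, b=-2


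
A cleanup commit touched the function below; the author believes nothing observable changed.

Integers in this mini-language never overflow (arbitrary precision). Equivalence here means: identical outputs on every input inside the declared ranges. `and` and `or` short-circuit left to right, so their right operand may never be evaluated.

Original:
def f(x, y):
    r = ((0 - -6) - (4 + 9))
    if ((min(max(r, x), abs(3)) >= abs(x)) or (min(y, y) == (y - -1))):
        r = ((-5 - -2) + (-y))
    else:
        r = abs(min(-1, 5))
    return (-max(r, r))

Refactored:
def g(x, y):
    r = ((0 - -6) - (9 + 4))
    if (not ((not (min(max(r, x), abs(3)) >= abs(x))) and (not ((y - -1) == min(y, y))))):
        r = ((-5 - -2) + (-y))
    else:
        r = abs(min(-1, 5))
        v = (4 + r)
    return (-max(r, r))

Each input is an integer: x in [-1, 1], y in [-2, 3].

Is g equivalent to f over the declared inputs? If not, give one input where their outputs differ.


Side by side, the visible changes include: constant usage differs, and statement counts differ, and arithmetic usage differs, and local variable names differ, and boolean connective usage differs.
One worked example (x=0, y=2) — f: r = -7; ((min(max(r, x), abs(3)) >= abs(x)) or (min(y, y) == (y - -1))) -> true; r = -5; return 5; g: r = -7; (not ((not (min(max(r, x), abs(3)) >= abs(x))) and (not ((y - -1) == min(y, y))))) -> true; r = -5; return 5; agreement on 5.
Across all 18 domain points the two functions coincide.
verdict: equivalent


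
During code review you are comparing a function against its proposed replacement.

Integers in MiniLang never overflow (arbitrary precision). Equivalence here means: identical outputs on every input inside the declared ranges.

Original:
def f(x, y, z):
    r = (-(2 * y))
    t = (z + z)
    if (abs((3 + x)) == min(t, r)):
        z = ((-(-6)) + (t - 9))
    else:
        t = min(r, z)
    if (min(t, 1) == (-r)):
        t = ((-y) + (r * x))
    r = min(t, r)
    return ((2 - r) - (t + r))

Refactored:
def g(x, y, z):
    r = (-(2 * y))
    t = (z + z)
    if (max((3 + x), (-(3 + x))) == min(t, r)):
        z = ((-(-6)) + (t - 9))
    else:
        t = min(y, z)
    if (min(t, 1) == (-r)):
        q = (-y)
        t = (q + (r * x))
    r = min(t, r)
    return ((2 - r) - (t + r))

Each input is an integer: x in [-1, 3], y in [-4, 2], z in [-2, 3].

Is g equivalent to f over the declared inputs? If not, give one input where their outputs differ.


There is a counterexample at x=-1, y=-4, z=-2: 8 on one side, 14 on the other.
f: r becomes 8; next t becomes -4; next (abs((3 + x)) == min(t, r)) evaluates to false; next t becomes -2; next (min(t, 1) == (-r)) evaluates to false; next r becomes -2; next final value 8
g: r becomes 8; next t becomes -4; next (max((3 + x), (-(3 + x))) == min(t, r)) evaluates to false; next t becomes -4; next (min(t, 1) == (-r)) evaluates to false; next r becomes -4; next final value 14
verdict: not equivalent; witness: x=-1, y=-4, z=-2


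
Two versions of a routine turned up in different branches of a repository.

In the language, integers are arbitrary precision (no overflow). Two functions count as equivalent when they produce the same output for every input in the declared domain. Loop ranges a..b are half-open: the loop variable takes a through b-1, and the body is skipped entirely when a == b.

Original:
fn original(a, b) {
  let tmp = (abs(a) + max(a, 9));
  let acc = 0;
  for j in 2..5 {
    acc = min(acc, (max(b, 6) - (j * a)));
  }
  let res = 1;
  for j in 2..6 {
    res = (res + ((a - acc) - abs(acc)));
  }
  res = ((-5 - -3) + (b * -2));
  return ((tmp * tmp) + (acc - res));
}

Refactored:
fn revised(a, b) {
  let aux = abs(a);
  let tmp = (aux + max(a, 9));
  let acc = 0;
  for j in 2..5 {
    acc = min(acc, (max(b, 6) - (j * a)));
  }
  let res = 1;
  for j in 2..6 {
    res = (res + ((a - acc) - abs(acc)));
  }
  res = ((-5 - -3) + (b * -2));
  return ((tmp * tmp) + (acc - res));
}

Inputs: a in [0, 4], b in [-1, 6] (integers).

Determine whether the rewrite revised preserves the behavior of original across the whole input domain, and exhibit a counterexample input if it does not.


Side by side, the visible changes include: statement counts differ, plus local variable names differ.
One worked example (a=3, b=4) — original: tmp := 12 | acc := 0 | iter j=2: | acc := 0 | iter j=3: | acc := -3 | iter j=4: | acc := -6 | res := 1 | iter j=2: | res := 4 | iter j=3: | res := 7 | iter j=4: | res := 10 | iter j=5: | res := 13 | res := -10 | result 148; revised: aux := 3 | tmp := 12 | acc := 0 | iter j=2: | acc := 0 | iter j=3: | acc := -3 | iter j=4: | acc := -6 | res := 1 | iter j=2: | res := 4 | iter j=3: | res := 7 | iter j=4: | res := 10 | iter j=5: | res := 13 | res := -10 | result 148; agreement on 148.
Checked all 40 inputs in the declared domain: the outputs agree on every one.
verdict: equivalent


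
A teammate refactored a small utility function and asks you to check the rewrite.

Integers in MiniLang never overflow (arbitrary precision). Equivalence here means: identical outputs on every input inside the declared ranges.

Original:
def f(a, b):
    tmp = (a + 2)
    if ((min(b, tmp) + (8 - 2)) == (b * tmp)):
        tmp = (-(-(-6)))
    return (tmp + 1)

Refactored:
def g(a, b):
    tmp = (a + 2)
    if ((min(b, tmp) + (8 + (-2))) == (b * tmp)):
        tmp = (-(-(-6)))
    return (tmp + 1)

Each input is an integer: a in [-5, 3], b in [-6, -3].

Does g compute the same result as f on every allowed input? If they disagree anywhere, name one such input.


Comparing the listings, the differences include: arithmetic usage differs.
As a probe, take a=2, b=-6: f runs tmp becomes 4; next ((min(b, tmp) + (8 - 2)) == (b * tmp)) evaluates to false; next final value 5; g runs tmp becomes 4; next ((min(b, tmp) + (8 + (-2))) == (b * tmp)) evaluates to false; next final value 5; both end at 5.
Checked all 36 inputs in the declared domain: the outputs agree on every one.
verdict: equivalent


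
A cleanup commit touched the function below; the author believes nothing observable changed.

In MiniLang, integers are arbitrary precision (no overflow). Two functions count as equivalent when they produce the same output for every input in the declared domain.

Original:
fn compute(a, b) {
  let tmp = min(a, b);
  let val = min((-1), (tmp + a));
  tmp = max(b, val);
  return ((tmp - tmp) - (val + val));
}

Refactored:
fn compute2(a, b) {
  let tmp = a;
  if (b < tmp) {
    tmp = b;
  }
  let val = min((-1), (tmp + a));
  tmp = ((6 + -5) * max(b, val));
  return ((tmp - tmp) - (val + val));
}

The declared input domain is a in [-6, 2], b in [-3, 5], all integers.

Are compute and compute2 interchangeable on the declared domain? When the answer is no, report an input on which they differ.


Comparing the listings, the differences include: constant usage differs; min/max/abs usage differs; comparison usage differs; arithmetic usage differs; statement counts differ; branching structure differs.
As a probe, take a=-4, b=0: compute runs tmp = -4; val = -8; tmp = 0; return 16; compute2 runs tmp = -4; (b < tmp) -> false; val = -8; tmp = 0; return 16; both end at 16.
Across all 81 domain points the two functions coincide.
verdict: equivalent


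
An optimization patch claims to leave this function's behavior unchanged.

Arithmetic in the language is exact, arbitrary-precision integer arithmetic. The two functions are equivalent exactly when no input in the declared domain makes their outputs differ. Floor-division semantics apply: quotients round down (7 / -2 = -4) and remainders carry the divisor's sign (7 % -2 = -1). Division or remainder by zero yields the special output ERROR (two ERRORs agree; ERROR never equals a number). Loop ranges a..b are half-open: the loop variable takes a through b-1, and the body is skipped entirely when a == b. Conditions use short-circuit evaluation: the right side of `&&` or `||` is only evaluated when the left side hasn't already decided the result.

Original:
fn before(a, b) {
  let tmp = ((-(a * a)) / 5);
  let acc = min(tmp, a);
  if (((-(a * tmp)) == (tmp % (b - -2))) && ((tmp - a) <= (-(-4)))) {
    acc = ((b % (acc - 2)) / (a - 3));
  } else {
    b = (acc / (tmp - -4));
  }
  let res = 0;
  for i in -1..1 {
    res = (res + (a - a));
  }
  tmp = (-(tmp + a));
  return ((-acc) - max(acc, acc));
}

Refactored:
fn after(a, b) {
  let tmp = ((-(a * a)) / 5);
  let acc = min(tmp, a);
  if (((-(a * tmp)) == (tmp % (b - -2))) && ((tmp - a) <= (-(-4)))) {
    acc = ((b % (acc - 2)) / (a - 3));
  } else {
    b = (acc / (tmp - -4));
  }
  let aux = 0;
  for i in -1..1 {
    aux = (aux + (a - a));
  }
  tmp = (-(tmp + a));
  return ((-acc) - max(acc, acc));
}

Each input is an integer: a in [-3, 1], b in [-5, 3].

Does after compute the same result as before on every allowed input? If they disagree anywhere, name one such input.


Differences: local variable names differ — yet all 45 inputs agree.
verdict: equivalent


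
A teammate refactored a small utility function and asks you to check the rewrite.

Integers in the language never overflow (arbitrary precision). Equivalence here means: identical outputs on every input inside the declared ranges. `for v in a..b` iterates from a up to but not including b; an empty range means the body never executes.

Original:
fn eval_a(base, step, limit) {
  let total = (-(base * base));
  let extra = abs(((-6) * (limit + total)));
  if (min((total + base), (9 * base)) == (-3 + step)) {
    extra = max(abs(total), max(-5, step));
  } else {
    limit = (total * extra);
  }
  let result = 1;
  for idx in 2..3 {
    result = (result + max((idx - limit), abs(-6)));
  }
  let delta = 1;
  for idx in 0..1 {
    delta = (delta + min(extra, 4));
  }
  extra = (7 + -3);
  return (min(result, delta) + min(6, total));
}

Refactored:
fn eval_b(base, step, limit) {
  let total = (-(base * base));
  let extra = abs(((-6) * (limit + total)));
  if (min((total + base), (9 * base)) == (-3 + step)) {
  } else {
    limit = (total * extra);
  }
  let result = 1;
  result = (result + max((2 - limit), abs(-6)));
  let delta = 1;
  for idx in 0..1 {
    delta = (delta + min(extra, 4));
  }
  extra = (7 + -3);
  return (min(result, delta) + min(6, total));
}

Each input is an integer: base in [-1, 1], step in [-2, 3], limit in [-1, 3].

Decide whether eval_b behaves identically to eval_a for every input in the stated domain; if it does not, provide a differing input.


These are not equivalent — on base=0, step=3, limit=-1 the outputs split (4 vs 5).
eval_a: total := 0 | extra := 6 | (min((total + base), (9 * base)) == (-3 + step)): true | extra := 3 | result := 1 | iter idx=2: | result := 7 | delta := 1 | iter idx=0: | delta := 4 | extra := 4 | result 4
eval_b: total := 0 | extra := 6 | (min((total + base), (9 * base)) == (-3 + step)): true | result := 1 | result := 7 | delta := 1 | iter idx=0: | delta := 5 | extra := 4 | result 5
verdict: not equivalent; witness: base=0, step=3, limit=-1


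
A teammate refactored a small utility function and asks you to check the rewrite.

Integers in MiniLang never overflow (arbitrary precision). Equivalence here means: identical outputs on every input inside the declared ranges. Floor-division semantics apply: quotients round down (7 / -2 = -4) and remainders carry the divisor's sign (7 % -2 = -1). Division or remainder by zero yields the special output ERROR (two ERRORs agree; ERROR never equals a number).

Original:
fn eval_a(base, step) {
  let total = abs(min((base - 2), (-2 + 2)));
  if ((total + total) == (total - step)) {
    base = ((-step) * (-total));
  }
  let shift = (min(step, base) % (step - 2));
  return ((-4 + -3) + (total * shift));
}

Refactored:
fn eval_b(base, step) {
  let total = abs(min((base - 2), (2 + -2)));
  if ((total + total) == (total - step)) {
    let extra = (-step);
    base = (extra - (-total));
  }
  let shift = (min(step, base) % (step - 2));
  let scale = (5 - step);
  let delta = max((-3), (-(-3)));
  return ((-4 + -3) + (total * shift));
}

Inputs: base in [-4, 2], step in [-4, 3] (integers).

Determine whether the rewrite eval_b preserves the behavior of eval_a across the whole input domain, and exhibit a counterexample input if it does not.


Take base=-1, step=-3.
eval_a: total=3, then ((total + total) == (total - step)) is true, then base=-9, then shift=-4, then returns -19
eval_b: total=3, then ((total + total) == (total - step)) is true, then extra=3, then base=6, then shift=-3, then scale=8, then delta=3, then returns -16
-19 vs -16 — the two versions disagree here.
verdict: not equivalent; witness: base=-1, step=-3
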